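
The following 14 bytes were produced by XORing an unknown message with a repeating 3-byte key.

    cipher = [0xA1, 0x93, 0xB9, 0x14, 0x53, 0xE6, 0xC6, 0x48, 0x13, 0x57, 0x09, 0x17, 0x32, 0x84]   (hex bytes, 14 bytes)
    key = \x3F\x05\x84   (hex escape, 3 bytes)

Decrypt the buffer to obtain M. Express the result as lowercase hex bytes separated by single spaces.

9e 96 3d 2b 56 62 f9 4d 97 68 0c 93 0d 81

The 3-byte key repeats, so the effective keystream is 3f 05 84 3f 05 84 3f 05 84 3f 05 84 3f 05.
byte 0: a1 xor 3f = 9e
byte 1: 93 xor 05 = 96
byte 2: b9 xor 84 = 3d
byte 3: 14 xor 3f = 2b
byte 4: 53 xor 05 = 56
byte 5: e6 xor 84 = 62
byte 6: c6 xor 3f = f9
byte 7: 48 xor 05 = 4d
byte 8: 13 xor 84 = 97
byte 9: 57 xor 3f = 68
byte 10: 09 xor 05 = 0c
byte 11: 17 xor 84 = 93
byte 12: 32 xor 3f = 0d
byte 13: 84 xor 05 = 81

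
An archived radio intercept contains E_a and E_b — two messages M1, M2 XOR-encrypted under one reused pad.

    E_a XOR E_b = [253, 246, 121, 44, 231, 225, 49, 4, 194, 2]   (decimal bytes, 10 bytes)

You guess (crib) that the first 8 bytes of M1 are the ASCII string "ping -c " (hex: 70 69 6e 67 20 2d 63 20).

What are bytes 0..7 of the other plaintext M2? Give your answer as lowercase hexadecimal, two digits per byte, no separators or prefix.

Since E_a ⊕ E_b = M1 ⊕ M2, XORing with the guessed M1 bytes yields the corresponding M2 bytes: M2 = (E_a ⊕ E_b) ⊕ M1.
byte 0: 253 XOR 112 = 141
byte 1: 246 XOR 105 = 159
byte 2: 121 XOR 110 =  23
byte 3:  44 XOR 103 =  75
byte 4: 231 XOR  32 = 199
byte 5: 225 XOR  45 = 204
byte 6:  49 XOR  99 =  82
byte 7:   4 XOR  32 =  36

8d9f174bc7cc5224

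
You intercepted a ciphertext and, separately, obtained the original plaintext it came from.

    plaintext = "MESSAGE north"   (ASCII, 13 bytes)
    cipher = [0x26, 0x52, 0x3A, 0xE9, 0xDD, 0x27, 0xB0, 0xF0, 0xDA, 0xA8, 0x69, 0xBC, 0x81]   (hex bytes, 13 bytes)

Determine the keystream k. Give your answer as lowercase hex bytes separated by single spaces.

6b 17 69 ba 9c 60 f5 d0 b4 c7 1b c8 e9

Since cipher = plaintext ⊕ k, XORing both sides with plaintext gives k = plaintext ⊕ cipher.
4d ^ 26 = 6b
45 ^ 52 = 17
53 ^ 3a = 69
53 ^ e9 = ba
41 ^ dd = 9c
47 ^ 27 = 60
45 ^ b0 = f5
20 ^ f0 = d0
6e ^ da = b4
6f ^ a8 = c7
72 ^ 69 = 1b
74 ^ bc = c8
68 ^ 81 = e9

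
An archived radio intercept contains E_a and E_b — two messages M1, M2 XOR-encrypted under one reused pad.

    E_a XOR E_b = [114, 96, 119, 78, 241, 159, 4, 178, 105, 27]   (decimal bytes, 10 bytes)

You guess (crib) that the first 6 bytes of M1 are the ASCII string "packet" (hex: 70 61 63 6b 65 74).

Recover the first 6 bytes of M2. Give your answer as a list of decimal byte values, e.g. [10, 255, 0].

Since E_a ⊕ E_b = M1 ⊕ M2, XORing with the guessed M1 bytes yields the corresponding M2 bytes: M2 = (E_a ⊕ E_b) ⊕ M1.
byte 0: 72 XOR 70 = 02
byte 1: 60 XOR 61 = 01
byte 2: 77 XOR 63 = 14
byte 3: 4e XOR 6b = 25
byte 4: f1 XOR 65 = 94
byte 5: 9f XOR 74 = eb

[2, 1, 20, 37, 148, 235]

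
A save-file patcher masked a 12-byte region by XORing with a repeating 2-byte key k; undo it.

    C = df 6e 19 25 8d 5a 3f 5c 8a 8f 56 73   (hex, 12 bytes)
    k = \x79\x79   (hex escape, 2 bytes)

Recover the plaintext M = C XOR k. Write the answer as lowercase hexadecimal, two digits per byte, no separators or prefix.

The 2-byte key repeats, so the effective keystream is 79 79 79 79 79 79 79 79 79 79 79 79.
byte 0: 223 ⊕ 121 = 166
byte 1: 110 ⊕ 121 =  23
byte 2:  25 ⊕ 121 =  96
byte 3:  37 ⊕ 121 =  92
byte 4: 141 ⊕ 121 = 244
byte 5:  90 ⊕ 121 =  35
byte 6:  63 ⊕ 121 =  70
byte 7:  92 ⊕ 121 =  37
byte 8: 138 ⊕ 121 = 243
byte 9: 143 ⊕ 121 = 246
byte 10:  86 ⊕ 121 =  47
byte 11: 115 ⊕ 121 =  10

a617605cf4234625f3f62f0a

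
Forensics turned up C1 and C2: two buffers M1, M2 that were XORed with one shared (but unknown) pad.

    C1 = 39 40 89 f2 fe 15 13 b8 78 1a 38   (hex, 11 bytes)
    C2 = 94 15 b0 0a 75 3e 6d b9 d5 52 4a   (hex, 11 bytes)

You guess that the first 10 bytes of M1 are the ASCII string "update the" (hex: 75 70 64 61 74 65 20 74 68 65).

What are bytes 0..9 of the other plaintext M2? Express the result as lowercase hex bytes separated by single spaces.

d8 25 5d 99 ff 4e 5e 75 c5 2d

First, C1 ⊕ C2 = (M1 ⊕ K) ⊕ (M2 ⊕ K) = M1 ⊕ M2, so the key drops out. Then M2 = (M1 ⊕ M2) ⊕ M1 over the first 10 bytes.
byte 0: (39 XOR 94) XOR 75 = ad XOR 75 = d8
byte 1: (40 XOR 15) XOR 70 = 55 XOR 70 = 25
byte 2: (89 XOR b0) XOR 64 = 39 XOR 64 = 5d
byte 3: (f2 XOR 0a) XOR 61 = f8 XOR 61 = 99
byte 4: (fe XOR 75) XOR 74 = 8b XOR 74 = ff
byte 5: (15 XOR 3e) XOR 65 = 2b XOR 65 = 4e
byte 6: (13 XOR 6d) XOR 20 = 7e XOR 20 = 5e
byte 7: (b8 XOR b9) XOR 74 = 01 XOR 74 = 75
byte 8: (78 XOR d5) XOR 68 = ad XOR 68 = c5
byte 9: (1a XOR 52) XOR 65 = 48 XOR 65 = 2d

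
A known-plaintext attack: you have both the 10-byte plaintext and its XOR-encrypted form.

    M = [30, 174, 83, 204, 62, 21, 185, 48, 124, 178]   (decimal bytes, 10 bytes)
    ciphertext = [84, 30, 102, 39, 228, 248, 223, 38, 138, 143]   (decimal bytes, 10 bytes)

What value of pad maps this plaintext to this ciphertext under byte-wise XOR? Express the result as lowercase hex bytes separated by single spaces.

Since ciphertext = M ⊕ pad, XORing both sides with M gives pad = M ⊕ ciphertext.
1e ^ 54 = 4a
ae ^ 1e = b0
53 ^ 66 = 35
cc ^ 27 = eb
3e ^ e4 = da
15 ^ f8 = ed
b9 ^ df = 66
30 ^ 26 = 16
7c ^ 8a = f6
b2 ^ 8f = 3d

4a b0 35 eb da ed 66 16 f6 3d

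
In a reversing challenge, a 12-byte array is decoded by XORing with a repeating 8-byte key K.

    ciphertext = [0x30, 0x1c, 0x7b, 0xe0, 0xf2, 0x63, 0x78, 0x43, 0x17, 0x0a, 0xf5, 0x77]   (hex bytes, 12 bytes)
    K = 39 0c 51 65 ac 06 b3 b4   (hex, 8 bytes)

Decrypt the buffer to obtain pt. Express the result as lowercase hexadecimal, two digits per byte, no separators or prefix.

09102a855e65cbf72e06a412

The 8-byte key repeats, so the effective keystream is 39 0c 51 65 ac 06 b3 b4 39 0c 51 65.
byte 0: 30 ^ 39 = 09
byte 1: 1c ^ 0c = 10
byte 2: 7b ^ 51 = 2a
byte 3: e0 ^ 65 = 85
byte 4: f2 ^ ac = 5e
byte 5: 63 ^ 06 = 65
byte 6: 78 ^ b3 = cb
byte 7: 43 ^ b4 = f7
byte 8: 17 ^ 39 = 2e
byte 9: 0a ^ 0c = 06
byte 10: f5 ^ 51 = a4
byte 11: 77 ^ 65 = 12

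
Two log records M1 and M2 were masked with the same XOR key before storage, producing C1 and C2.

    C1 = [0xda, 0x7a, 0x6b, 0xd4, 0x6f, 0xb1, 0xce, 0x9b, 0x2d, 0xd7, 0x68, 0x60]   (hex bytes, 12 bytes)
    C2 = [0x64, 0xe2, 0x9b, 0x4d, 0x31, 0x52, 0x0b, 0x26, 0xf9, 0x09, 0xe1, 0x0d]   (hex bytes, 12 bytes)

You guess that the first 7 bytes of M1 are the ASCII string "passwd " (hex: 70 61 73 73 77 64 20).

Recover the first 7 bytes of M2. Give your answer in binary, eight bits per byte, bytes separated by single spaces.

First, C1 ⊕ C2 = (M1 ⊕ K) ⊕ (M2 ⊕ K) = M1 ⊕ M2, so the key drops out. Then M2 = (M1 ⊕ M2) ⊕ M1 over the first 7 bytes.
byte 0: (da ^ 64) ^ 70 = be ^ 70 = ce
byte 1: (7a ^ e2) ^ 61 = 98 ^ 61 = f9
byte 2: (6b ^ 9b) ^ 73 = f0 ^ 73 = 83
byte 3: (d4 ^ 4d) ^ 73 = 99 ^ 73 = ea
byte 4: (6f ^ 31) ^ 77 = 5e ^ 77 = 29
byte 5: (b1 ^ 52) ^ 64 = e3 ^ 64 = 87
byte 6: (ce ^ 0b) ^ 20 = c5 ^ 20 = e5

11001110 11111001 10000011 11101010 00101001 10000111 11100101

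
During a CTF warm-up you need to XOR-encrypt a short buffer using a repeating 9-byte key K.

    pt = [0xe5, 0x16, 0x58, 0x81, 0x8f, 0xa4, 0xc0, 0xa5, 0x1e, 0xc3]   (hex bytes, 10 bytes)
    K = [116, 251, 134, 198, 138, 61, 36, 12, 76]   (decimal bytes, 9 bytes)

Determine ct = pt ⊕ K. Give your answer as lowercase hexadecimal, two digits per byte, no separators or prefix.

The 9-byte key repeats, so the effective keystream is 74 fb 86 c6 8a 3d 24 0c 4c 74.
byte 0: 11100101 xor 01110100 = 10010001
byte 1: 00010110 xor 11111011 = 11101101
byte 2: 01011000 xor 10000110 = 11011110
byte 3: 10000001 xor 11000110 = 01000111
byte 4: 10001111 xor 10001010 = 00000101
byte 5: 10100100 xor 00111101 = 10011001
byte 6: 11000000 xor 00100100 = 11100100
byte 7: 10100101 xor 00001100 = 10101001
byte 8: 00011110 xor 01001100 = 01010010
byte 9: 11000011 xor 01110100 = 10110111

91edde470599e4a952b7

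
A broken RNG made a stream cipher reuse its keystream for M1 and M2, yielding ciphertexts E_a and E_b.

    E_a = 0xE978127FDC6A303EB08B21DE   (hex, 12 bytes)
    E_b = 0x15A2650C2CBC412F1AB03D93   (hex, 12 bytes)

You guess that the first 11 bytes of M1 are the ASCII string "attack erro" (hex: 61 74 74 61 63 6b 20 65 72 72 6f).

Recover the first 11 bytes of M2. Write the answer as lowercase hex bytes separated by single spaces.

9d ae 03 12 93 bd 51 74 d8 49 73

First, E_a ⊕ E_b = (M1 ⊕ K) ⊕ (M2 ⊕ K) = M1 ⊕ M2, so the key drops out. Then M2 = (M1 ⊕ M2) ⊕ M1 over the first 11 bytes.
byte 0: (e9 ⊕ 15) ⊕ 61 = fc ⊕ 61 = 9d
byte 1: (78 ⊕ a2) ⊕ 74 = da ⊕ 74 = ae
byte 2: (12 ⊕ 65) ⊕ 74 = 77 ⊕ 74 = 03
byte 3: (7f ⊕ 0c) ⊕ 61 = 73 ⊕ 61 = 12
byte 4: (dc ⊕ 2c) ⊕ 63 = f0 ⊕ 63 = 93
byte 5: (6a ⊕ bc) ⊕ 6b = d6 ⊕ 6b = bd
byte 6: (30 ⊕ 41) ⊕ 20 = 71 ⊕ 20 = 51
byte 7: (3e ⊕ 2f) ⊕ 65 = 11 ⊕ 65 = 74
byte 8: (b0 ⊕ 1a) ⊕ 72 = aa ⊕ 72 = d8
byte 9: (8b ⊕ b0) ⊕ 72 = 3b ⊕ 72 = 49
byte 10: (21 ⊕ 3d) ⊕ 6f = 1c ⊕ 6f = 73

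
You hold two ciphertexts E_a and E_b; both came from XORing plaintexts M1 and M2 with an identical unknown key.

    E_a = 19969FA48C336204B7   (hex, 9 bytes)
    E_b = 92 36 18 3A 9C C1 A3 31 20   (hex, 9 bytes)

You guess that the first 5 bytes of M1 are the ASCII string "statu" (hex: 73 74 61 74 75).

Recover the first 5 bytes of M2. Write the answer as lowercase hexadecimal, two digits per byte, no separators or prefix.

First, E_a ⊕ E_b = (M1 ⊕ K) ⊕ (M2 ⊕ K) = M1 ⊕ M2, so the key drops out. Then M2 = (M1 ⊕ M2) ⊕ M1 over the first 5 bytes.
byte 0: (19 ⊕ 92) ⊕ 73 = 8b ⊕ 73 = f8
byte 1: (96 ⊕ 36) ⊕ 74 = a0 ⊕ 74 = d4
byte 2: (9f ⊕ 18) ⊕ 61 = 87 ⊕ 61 = e6
byte 3: (a4 ⊕ 3a) ⊕ 74 = 9e ⊕ 74 = ea
byte 4: (8c ⊕ 9c) ⊕ 75 = 10 ⊕ 75 = 65

f8d4e6ea65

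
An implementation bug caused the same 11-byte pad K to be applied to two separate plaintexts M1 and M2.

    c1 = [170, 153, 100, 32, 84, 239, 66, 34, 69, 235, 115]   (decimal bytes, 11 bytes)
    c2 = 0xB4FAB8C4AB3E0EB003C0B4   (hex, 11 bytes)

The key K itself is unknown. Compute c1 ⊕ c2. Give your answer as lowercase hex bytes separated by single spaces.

c1 ⊕ c2 = (M1 ⊕ K) ⊕ (M2 ⊕ K) = M1 ⊕ M2 — the shared key cancels under XOR.
aa xor b4 = 1e
99 xor fa = 63
64 xor b8 = dc
20 xor c4 = e4
54 xor ab = ff
ef xor 3e = d1
42 xor 0e = 4c
22 xor b0 = 92
45 xor 03 = 46
eb xor c0 = 2b
73 xor b4 = c7

1e 63 dc e4 ff d1 4c 92 46 2b c7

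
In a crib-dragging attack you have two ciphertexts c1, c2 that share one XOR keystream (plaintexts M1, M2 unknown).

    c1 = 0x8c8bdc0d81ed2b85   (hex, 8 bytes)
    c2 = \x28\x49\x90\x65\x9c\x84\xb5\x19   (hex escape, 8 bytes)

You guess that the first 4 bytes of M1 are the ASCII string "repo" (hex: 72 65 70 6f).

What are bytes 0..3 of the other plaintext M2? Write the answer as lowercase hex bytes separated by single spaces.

First, c1 ⊕ c2 = (M1 ⊕ K) ⊕ (M2 ⊕ K) = M1 ⊕ M2, so the key drops out. Then M2 = (M1 ⊕ M2) ⊕ M1 over the first 4 bytes.
byte 0: (8c ⊕ 28) ⊕ 72 = a4 ⊕ 72 = d6
byte 1: (8b ⊕ 49) ⊕ 65 = c2 ⊕ 65 = a7
byte 2: (dc ⊕ 90) ⊕ 70 = 4c ⊕ 70 = 3c
byte 3: (0d ⊕ 65) ⊕ 6f = 68 ⊕ 6f = 07

d6 a7 3c 07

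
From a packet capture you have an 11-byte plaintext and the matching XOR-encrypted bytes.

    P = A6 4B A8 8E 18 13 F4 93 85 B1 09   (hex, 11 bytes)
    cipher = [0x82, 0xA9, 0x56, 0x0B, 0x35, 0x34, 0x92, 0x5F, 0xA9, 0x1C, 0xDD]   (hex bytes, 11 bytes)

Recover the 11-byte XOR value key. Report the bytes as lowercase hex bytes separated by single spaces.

Since cipher = P ⊕ key, XORing both sides with P gives key = P ⊕ cipher.
a6 XOR 82 = 24
4b XOR a9 = e2
a8 XOR 56 = fe
8e XOR 0b = 85
18 XOR 35 = 2d
13 XOR 34 = 27
f4 XOR 92 = 66
93 XOR 5f = cc
85 XOR a9 = 2c
b1 XOR 1c = ad
09 XOR dd = d4

24 e2 fe 85 2d 27 66 cc 2c ad d4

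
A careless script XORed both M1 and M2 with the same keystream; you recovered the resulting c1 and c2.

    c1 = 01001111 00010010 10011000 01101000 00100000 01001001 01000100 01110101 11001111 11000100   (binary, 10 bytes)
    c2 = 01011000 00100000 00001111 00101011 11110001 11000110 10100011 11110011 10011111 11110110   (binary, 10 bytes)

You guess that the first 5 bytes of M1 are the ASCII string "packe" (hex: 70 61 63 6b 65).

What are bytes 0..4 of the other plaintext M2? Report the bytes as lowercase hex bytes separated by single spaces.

67 53 f4 28 b4

First, c1 ⊕ c2 = (M1 ⊕ K) ⊕ (M2 ⊕ K) = M1 ⊕ M2, so the key drops out. Then M2 = (M1 ⊕ M2) ⊕ M1 over the first 5 bytes.
byte 0: (4f ⊕ 58) ⊕ 70 = 17 ⊕ 70 = 67
byte 1: (12 ⊕ 20) ⊕ 61 = 32 ⊕ 61 = 53
byte 2: (98 ⊕ 0f) ⊕ 63 = 97 ⊕ 63 = f4
byte 3: (68 ⊕ 2b) ⊕ 6b = 43 ⊕ 6b = 28
byte 4: (20 ⊕ f1) ⊕ 65 = d1 ⊕ 65 = b4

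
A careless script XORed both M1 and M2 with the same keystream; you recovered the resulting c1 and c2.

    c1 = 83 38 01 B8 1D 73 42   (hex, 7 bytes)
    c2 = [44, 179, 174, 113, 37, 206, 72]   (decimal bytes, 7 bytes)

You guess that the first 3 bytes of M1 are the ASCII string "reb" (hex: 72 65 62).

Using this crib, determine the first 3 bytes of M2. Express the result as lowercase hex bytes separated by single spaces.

First, c1 ⊕ c2 = (M1 ⊕ K) ⊕ (M2 ⊕ K) = M1 ⊕ M2, so the key drops out. Then M2 = (M1 ⊕ M2) ⊕ M1 over the first 3 bytes.
byte 0: (83 ⊕ 2c) ⊕ 72 = af ⊕ 72 = dd
byte 1: (38 ⊕ b3) ⊕ 65 = 8b ⊕ 65 = ee
byte 2: (01 ⊕ ae) ⊕ 62 = af ⊕ 62 = cd

dd ee cd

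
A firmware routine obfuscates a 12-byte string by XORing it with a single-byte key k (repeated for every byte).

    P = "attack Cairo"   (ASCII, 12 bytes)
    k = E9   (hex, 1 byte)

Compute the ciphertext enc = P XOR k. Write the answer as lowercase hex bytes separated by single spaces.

88 9d 9d 88 8a 82 c9 aa 88 80 9b 86

The 1-byte key repeats, so the effective keystream is e9 e9 e9 e9 e9 e9 e9 e9 e9 e9 e9 e9.
byte 0: 61 ^ e9 = 88
byte 1: 74 ^ e9 = 9d
byte 2: 74 ^ e9 = 9d
byte 3: 61 ^ e9 = 88
byte 4: 63 ^ e9 = 8a
byte 5: 6b ^ e9 = 82
byte 6: 20 ^ e9 = c9
byte 7: 43 ^ e9 = aa
byte 8: 61 ^ e9 = 88
byte 9: 69 ^ e9 = 80
byte 10: 72 ^ e9 = 9b
byte 11: 6f ^ e9 = 86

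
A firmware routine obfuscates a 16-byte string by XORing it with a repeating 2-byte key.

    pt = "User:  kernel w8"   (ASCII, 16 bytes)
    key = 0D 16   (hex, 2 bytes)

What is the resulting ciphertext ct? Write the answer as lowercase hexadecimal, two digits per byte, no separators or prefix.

5865686437362d7d6864637361367a2e

The 2-byte key repeats, so the effective keystream is 0d 16 0d 16 0d 16 0d 16 0d 16 0d 16 0d 16 0d 16.
byte 0: 55 ⊕ 0d = 58
byte 1: 73 ⊕ 16 = 65
byte 2: 65 ⊕ 0d = 68
byte 3: 72 ⊕ 16 = 64
byte 4: 3a ⊕ 0d = 37
byte 5: 20 ⊕ 16 = 36
byte 6: 20 ⊕ 0d = 2d
byte 7: 6b ⊕ 16 = 7d
byte 8: 65 ⊕ 0d = 68
byte 9: 72 ⊕ 16 = 64
byte 10: 6e ⊕ 0d = 63
byte 11: 65 ⊕ 16 = 73
byte 12: 6c ⊕ 0d = 61
byte 13: 20 ⊕ 16 = 36
byte 14: 77 ⊕ 0d = 7a
byte 15: 38 ⊕ 16 = 2e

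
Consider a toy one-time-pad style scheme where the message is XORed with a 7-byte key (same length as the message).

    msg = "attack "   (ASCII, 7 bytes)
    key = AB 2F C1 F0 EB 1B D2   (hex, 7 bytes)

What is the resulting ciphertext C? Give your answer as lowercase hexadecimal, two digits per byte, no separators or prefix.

 97 ⊕ 171 = 202
116 ⊕  47 =  91
116 ⊕ 193 = 181
 97 ⊕ 240 = 145
 99 ⊕ 235 = 136
107 ⊕  27 = 112
 32 ⊕ 210 = 242

ca5bb5918870f2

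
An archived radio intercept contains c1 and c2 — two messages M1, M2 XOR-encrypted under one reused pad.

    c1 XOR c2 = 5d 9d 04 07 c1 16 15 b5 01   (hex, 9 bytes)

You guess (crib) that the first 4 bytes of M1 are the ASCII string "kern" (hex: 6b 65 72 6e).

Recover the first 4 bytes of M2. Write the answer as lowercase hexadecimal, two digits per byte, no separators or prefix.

Since c1 ⊕ c2 = M1 ⊕ M2, XORing with the guessed M1 bytes yields the corresponding M2 bytes: M2 = (c1 ⊕ c2) ⊕ M1.
byte 0: 5d ⊕ 6b = 36
byte 1: 9d ⊕ 65 = f8
byte 2: 04 ⊕ 72 = 76
byte 3: 07 ⊕ 6e = 69

36f87669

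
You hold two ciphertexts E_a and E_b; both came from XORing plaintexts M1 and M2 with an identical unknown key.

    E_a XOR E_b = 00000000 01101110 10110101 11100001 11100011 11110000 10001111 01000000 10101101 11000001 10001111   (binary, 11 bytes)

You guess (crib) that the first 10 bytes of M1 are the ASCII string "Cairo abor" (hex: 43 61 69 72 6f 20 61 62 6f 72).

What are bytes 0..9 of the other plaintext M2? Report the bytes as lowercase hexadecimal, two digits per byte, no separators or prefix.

430fdc938cd0ee22c2b3

Since E_a ⊕ E_b = M1 ⊕ M2, XORing with the guessed M1 bytes yields the corresponding M2 bytes: M2 = (E_a ⊕ E_b) ⊕ M1.
00000000 xor 01000011 = 01000011
01101110 xor 01100001 = 00001111
10110101 xor 01101001 = 11011100
11100001 xor 01110010 = 10010011
11100011 xor 01101111 = 10001100
11110000 xor 00100000 = 11010000
10001111 xor 01100001 = 11101110
01000000 xor 01100010 = 00100010
10101101 xor 01101111 = 11000010
11000001 xor 01110010 = 10110011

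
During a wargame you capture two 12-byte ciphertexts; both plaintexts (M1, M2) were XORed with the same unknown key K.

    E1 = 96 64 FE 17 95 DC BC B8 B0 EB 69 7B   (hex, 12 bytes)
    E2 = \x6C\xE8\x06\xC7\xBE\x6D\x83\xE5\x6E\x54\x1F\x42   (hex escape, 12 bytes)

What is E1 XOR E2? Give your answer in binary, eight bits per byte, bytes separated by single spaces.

11111010 10001100 11111000 11010000 00101011 10110001 00111111 01011101 11011110 10111111 01110110 00111001

E1 ⊕ E2 = (M1 ⊕ K) ⊕ (M2 ⊕ K) = M1 ⊕ M2 — the shared key cancels under XOR.
150 XOR 108 = 250
100 XOR 232 = 140
254 XOR   6 = 248
 23 XOR 199 = 208
149 XOR 190 =  43
220 XOR 109 = 177
188 XOR 131 =  63
184 XOR 229 =  93
176 XOR 110 = 222
235 XOR  84 = 191
105 XOR  31 = 118
123 XOR  66 =  57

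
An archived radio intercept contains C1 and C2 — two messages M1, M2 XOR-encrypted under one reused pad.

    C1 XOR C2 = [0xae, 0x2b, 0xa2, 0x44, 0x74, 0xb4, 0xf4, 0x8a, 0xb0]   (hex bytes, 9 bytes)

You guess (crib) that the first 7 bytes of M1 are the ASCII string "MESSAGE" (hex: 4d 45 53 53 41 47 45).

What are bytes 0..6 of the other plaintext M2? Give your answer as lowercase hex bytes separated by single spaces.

e3 6e f1 17 35 f3 b1

Since C1 ⊕ C2 = M1 ⊕ M2, XORing with the guessed M1 bytes yields the corresponding M2 bytes: M2 = (C1 ⊕ C2) ⊕ M1.
ae xor 4d = e3
2b xor 45 = 6e
a2 xor 53 = f1
44 xor 53 = 17
74 xor 41 = 35
b4 xor 47 = f3
f4 xor 45 = b1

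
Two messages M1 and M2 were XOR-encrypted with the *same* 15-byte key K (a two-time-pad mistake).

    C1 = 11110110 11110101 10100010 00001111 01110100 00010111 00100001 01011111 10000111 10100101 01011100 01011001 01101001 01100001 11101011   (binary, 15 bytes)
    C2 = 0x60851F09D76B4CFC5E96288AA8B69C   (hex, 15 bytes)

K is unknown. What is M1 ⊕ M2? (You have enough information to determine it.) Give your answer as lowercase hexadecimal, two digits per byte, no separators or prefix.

9670bd06a37c6da3d93374d3c1d777

C1 ⊕ C2 = (M1 ⊕ K) ⊕ (M2 ⊕ K) = M1 ⊕ M2 — the shared key cancels under XOR.
f6 ⊕ 60 = 96
f5 ⊕ 85 = 70
a2 ⊕ 1f = bd
0f ⊕ 09 = 06
74 ⊕ d7 = a3
17 ⊕ 6b = 7c
21 ⊕ 4c = 6d
5f ⊕ fc = a3
87 ⊕ 5e = d9
a5 ⊕ 96 = 33
5c ⊕ 28 = 74
59 ⊕ 8a = d3
69 ⊕ a8 = c1
61 ⊕ b6 = d7
eb ⊕ 9c = 77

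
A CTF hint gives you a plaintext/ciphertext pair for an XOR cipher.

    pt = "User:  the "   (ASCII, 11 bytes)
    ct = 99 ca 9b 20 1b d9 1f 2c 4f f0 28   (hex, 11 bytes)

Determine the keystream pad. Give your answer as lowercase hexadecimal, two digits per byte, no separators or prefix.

Since ct = pt ⊕ pad, XORing both sides with pt gives pad = pt ⊕ ct.
55 ^ 99 = cc
73 ^ ca = b9
65 ^ 9b = fe
72 ^ 20 = 52
3a ^ 1b = 21
20 ^ d9 = f9
20 ^ 1f = 3f
74 ^ 2c = 58
68 ^ 4f = 27
65 ^ f0 = 95
20 ^ 28 = 08

ccb9fe5221f93f58279508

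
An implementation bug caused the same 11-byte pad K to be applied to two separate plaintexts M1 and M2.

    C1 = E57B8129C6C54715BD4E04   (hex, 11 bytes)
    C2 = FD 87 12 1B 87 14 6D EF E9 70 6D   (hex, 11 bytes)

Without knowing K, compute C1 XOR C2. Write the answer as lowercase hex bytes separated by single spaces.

18 fc 93 32 41 d1 2a fa 54 3e 69

C1 ⊕ C2 = (M1 ⊕ K) ⊕ (M2 ⊕ K) = M1 ⊕ M2 — the shared key cancels under XOR.
e5 ^ fd = 18
7b ^ 87 = fc
81 ^ 12 = 93
29 ^ 1b = 32
c6 ^ 87 = 41
c5 ^ 14 = d1
47 ^ 6d = 2a
15 ^ ef = fa
bd ^ e9 = 54
4e ^ 70 = 3e
04 ^ 6d = 69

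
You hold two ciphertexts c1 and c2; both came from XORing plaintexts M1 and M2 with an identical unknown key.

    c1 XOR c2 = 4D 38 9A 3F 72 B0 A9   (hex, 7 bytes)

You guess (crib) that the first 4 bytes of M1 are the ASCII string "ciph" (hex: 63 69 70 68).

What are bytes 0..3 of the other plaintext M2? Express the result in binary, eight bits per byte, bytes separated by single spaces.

00101110 01010001 11101010 01010111

Since c1 ⊕ c2 = M1 ⊕ M2, XORing with the guessed M1 bytes yields the corresponding M2 bytes: M2 = (c1 ⊕ c2) ⊕ M1.
 77 ⊕  99 =  46
 56 ⊕ 105 =  81
154 ⊕ 112 = 234
 63 ⊕ 104 =  87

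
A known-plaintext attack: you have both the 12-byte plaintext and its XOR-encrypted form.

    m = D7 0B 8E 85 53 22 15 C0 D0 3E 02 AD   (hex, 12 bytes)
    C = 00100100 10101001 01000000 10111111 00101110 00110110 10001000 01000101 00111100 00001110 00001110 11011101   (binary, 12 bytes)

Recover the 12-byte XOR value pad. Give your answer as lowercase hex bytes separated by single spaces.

Since C = m ⊕ pad, XORing both sides with m gives pad = m ⊕ C.
d7 ⊕ 24 = f3
0b ⊕ a9 = a2
8e ⊕ 40 = ce
85 ⊕ bf = 3a
53 ⊕ 2e = 7d
22 ⊕ 36 = 14
15 ⊕ 88 = 9d
c0 ⊕ 45 = 85
d0 ⊕ 3c = ec
3e ⊕ 0e = 30
02 ⊕ 0e = 0c
ad ⊕ dd = 70

f3 a2 ce 3a 7d 14 9d 85 ec 30 0c 70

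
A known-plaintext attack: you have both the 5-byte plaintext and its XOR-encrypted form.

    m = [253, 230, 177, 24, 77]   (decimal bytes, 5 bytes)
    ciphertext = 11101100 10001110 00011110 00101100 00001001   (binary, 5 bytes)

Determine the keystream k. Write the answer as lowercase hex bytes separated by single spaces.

11 68 af 34 44

Since ciphertext = m ⊕ k, XORing both sides with m gives k = m ⊕ ciphertext.
253 XOR 236 =  17
230 XOR 142 = 104
177 XOR  30 = 175
 24 XOR  44 =  52
 77 XOR   9 =  68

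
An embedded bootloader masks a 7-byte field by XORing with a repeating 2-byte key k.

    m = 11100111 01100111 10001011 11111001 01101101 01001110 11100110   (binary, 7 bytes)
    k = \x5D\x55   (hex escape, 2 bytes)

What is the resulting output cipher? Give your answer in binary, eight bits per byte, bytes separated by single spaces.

The 2-byte key repeats, so the effective keystream is 5d 55 5d 55 5d 55 5d.
byte 0: e7 ^ 5d = ba
byte 1: 67 ^ 55 = 32
byte 2: 8b ^ 5d = d6
byte 3: f9 ^ 55 = ac
byte 4: 6d ^ 5d = 30
byte 5: 4e ^ 55 = 1b
byte 6: e6 ^ 5d = bb

10111010 00110010 11010110 10101100 00110000 00011011 10111011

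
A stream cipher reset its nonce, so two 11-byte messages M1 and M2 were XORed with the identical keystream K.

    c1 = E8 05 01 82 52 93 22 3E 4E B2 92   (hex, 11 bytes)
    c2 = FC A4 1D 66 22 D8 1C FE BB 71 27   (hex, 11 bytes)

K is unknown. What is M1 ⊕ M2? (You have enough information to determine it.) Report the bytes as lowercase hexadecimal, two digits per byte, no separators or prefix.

c1 ⊕ c2 = (M1 ⊕ K) ⊕ (M2 ⊕ K) = M1 ⊕ M2 — the shared key cancels under XOR.
e8 xor fc = 14
05 xor a4 = a1
01 xor 1d = 1c
82 xor 66 = e4
52 xor 22 = 70
93 xor d8 = 4b
22 xor 1c = 3e
3e xor fe = c0
4e xor bb = f5
b2 xor 71 = c3
92 xor 27 = b5

14a11ce4704b3ec0f5c3b5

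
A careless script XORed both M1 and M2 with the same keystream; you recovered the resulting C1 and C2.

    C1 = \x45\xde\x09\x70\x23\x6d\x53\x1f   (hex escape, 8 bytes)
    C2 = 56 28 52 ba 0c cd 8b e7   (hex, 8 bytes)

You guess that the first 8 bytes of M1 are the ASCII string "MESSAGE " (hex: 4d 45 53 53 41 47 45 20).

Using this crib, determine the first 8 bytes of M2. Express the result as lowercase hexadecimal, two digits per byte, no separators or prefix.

5eb308996ee79dd8

First, C1 ⊕ C2 = (M1 ⊕ K) ⊕ (M2 ⊕ K) = M1 ⊕ M2, so the key drops out. Then M2 = (M1 ⊕ M2) ⊕ M1 over the first 8 bytes.
byte 0: (45 XOR 56) XOR 4d = 13 XOR 4d = 5e
byte 1: (de XOR 28) XOR 45 = f6 XOR 45 = b3
byte 2: (09 XOR 52) XOR 53 = 5b XOR 53 = 08
byte 3: (70 XOR ba) XOR 53 = ca XOR 53 = 99
byte 4: (23 XOR 0c) XOR 41 = 2f XOR 41 = 6e
byte 5: (6d XOR cd) XOR 47 = a0 XOR 47 = e7
byte 6: (53 XOR 8b) XOR 45 = d8 XOR 45 = 9d
byte 7: (1f XOR e7) XOR 20 = f8 XOR 20 = d8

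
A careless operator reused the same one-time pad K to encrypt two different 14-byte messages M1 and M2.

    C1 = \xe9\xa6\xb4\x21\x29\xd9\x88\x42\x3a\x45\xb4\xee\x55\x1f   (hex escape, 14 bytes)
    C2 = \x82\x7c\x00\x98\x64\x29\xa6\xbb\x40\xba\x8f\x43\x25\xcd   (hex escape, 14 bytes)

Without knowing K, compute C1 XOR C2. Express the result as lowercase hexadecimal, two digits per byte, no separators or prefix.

6bdab4b94df02ef97aff3bad70d2

C1 ⊕ C2 = (M1 ⊕ K) ⊕ (M2 ⊕ K) = M1 ⊕ M2 — the shared key cancels under XOR.
233 xor 130 = 107
166 xor 124 = 218
180 xor   0 = 180
 33 xor 152 = 185
 41 xor 100 =  77
217 xor  41 = 240
136 xor 166 =  46
 66 xor 187 = 249
 58 xor  64 = 122
 69 xor 186 = 255
180 xor 143 =  59
238 xor  67 = 173
 85 xor  37 = 112
 31 xor 205 = 210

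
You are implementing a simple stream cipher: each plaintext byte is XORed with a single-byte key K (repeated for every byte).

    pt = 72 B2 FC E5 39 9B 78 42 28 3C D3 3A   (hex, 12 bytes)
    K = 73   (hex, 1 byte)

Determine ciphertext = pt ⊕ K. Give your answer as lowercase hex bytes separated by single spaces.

01 c1 8f 96 4a e8 0b 31 5b 4f a0 49

The 1-byte key repeats, so the effective keystream is 73 73 73 73 73 73 73 73 73 73 73 73.
byte 0: 01110010 XOR 01110011 = 00000001
byte 1: 10110010 XOR 01110011 = 11000001
byte 2: 11111100 XOR 01110011 = 10001111
byte 3: 11100101 XOR 01110011 = 10010110
byte 4: 00111001 XOR 01110011 = 01001010
byte 5: 10011011 XOR 01110011 = 11101000
byte 6: 01111000 XOR 01110011 = 00001011
byte 7: 01000010 XOR 01110011 = 00110001
byte 8: 00101000 XOR 01110011 = 01011011
byte 9: 00111100 XOR 01110011 = 01001111
byte 10: 11010011 XOR 01110011 = 10100000
byte 11: 00111010 XOR 01110011 = 01001001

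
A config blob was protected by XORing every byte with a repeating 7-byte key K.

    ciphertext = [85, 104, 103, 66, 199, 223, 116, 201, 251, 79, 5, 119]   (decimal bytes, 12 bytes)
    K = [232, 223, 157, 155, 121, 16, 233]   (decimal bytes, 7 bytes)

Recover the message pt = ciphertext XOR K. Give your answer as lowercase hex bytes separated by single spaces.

The 7-byte key repeats, so the effective keystream is e8 df 9d 9b 79 10 e9 e8 df 9d 9b 79.
byte 0: 55 ⊕ e8 = bd
byte 1: 68 ⊕ df = b7
byte 2: 67 ⊕ 9d = fa
byte 3: 42 ⊕ 9b = d9
byte 4: c7 ⊕ 79 = be
byte 5: df ⊕ 10 = cf
byte 6: 74 ⊕ e9 = 9d
byte 7: c9 ⊕ e8 = 21
byte 8: fb ⊕ df = 24
byte 9: 4f ⊕ 9d = d2
byte 10: 05 ⊕ 9b = 9e
byte 11: 77 ⊕ 79 = 0e

bd b7 fa d9 be cf 9d 21 24 d2 9e 0e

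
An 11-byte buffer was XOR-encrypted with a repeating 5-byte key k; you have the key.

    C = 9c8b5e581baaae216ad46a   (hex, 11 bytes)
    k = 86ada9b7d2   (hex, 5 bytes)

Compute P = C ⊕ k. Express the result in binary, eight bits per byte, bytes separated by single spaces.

The 5-byte key repeats, so the effective keystream is 86 ad a9 b7 d2 86 ad a9 b7 d2 86.
byte 0: 10011100 ⊕ 10000110 = 00011010
byte 1: 10001011 ⊕ 10101101 = 00100110
byte 2: 01011110 ⊕ 10101001 = 11110111
byte 3: 01011000 ⊕ 10110111 = 11101111
byte 4: 00011011 ⊕ 11010010 = 11001001
byte 5: 10101010 ⊕ 10000110 = 00101100
byte 6: 10101110 ⊕ 10101101 = 00000011
byte 7: 00100001 ⊕ 10101001 = 10001000
byte 8: 01101010 ⊕ 10110111 = 11011101
byte 9: 11010100 ⊕ 11010010 = 00000110
byte 10: 01101010 ⊕ 10000110 = 11101100

00011010 00100110 11110111 11101111 11001001 00101100 00000011 10001000 11011101 00000110 11101100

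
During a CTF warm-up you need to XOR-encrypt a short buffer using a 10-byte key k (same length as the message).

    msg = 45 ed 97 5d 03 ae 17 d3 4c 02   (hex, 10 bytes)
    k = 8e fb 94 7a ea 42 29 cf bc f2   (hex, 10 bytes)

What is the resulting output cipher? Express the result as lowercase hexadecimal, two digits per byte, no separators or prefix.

45 xor 8e = cb
ed xor fb = 16
97 xor 94 = 03
5d xor 7a = 27
03 xor ea = e9
ae xor 42 = ec
17 xor 29 = 3e
d3 xor cf = 1c
4c xor bc = f0
02 xor f2 = f0

cb160327e9ec3e1cf0f0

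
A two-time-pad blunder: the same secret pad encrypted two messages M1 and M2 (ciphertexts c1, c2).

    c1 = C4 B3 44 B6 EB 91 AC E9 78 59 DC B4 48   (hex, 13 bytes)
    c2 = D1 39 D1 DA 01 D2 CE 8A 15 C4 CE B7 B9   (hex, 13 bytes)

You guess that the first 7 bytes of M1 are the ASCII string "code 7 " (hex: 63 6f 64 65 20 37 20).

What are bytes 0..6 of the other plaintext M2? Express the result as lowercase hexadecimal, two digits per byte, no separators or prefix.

First, c1 ⊕ c2 = (M1 ⊕ K) ⊕ (M2 ⊕ K) = M1 ⊕ M2, so the key drops out. Then M2 = (M1 ⊕ M2) ⊕ M1 over the first 7 bytes.
byte 0: (c4 XOR d1) XOR 63 = 15 XOR 63 = 76
byte 1: (b3 XOR 39) XOR 6f = 8a XOR 6f = e5
byte 2: (44 XOR d1) XOR 64 = 95 XOR 64 = f1
byte 3: (b6 XOR da) XOR 65 = 6c XOR 65 = 09
byte 4: (eb XOR 01) XOR 20 = ea XOR 20 = ca
byte 5: (91 XOR d2) XOR 37 = 43 XOR 37 = 74
byte 6: (ac XOR ce) XOR 20 = 62 XOR 20 = 42

76e5f109ca7442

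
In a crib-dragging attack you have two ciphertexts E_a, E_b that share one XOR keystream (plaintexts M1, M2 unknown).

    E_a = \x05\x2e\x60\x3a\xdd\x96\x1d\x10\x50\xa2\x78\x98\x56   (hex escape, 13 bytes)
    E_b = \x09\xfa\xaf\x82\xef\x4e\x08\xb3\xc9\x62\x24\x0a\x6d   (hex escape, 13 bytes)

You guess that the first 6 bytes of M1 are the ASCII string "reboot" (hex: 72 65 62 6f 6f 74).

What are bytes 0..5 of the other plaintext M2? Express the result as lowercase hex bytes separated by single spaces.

First, E_a ⊕ E_b = (M1 ⊕ K) ⊕ (M2 ⊕ K) = M1 ⊕ M2, so the key drops out. Then M2 = (M1 ⊕ M2) ⊕ M1 over the first 6 bytes.
byte 0: (05 XOR 09) XOR 72 = 0c XOR 72 = 7e
byte 1: (2e XOR fa) XOR 65 = d4 XOR 65 = b1
byte 2: (60 XOR af) XOR 62 = cf XOR 62 = ad
byte 3: (3a XOR 82) XOR 6f = b8 XOR 6f = d7
byte 4: (dd XOR ef) XOR 6f = 32 XOR 6f = 5d
byte 5: (96 XOR 4e) XOR 74 = d8 XOR 74 = ac

7e b1 ad d7 5d ac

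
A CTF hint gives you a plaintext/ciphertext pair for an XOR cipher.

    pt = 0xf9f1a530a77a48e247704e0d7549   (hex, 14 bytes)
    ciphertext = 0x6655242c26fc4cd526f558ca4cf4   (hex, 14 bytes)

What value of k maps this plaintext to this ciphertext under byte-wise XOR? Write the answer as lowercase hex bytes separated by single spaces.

9f a4 81 1c 81 86 04 37 61 85 16 c7 39 bd

Since ciphertext = pt ⊕ k, XORing both sides with pt gives k = pt ⊕ ciphertext.
f9 ^ 66 = 9f
f1 ^ 55 = a4
a5 ^ 24 = 81
30 ^ 2c = 1c
a7 ^ 26 = 81
7a ^ fc = 86
48 ^ 4c = 04
e2 ^ d5 = 37
47 ^ 26 = 61
70 ^ f5 = 85
4e ^ 58 = 16
0d ^ ca = c7
75 ^ 4c = 39
49 ^ f4 = bd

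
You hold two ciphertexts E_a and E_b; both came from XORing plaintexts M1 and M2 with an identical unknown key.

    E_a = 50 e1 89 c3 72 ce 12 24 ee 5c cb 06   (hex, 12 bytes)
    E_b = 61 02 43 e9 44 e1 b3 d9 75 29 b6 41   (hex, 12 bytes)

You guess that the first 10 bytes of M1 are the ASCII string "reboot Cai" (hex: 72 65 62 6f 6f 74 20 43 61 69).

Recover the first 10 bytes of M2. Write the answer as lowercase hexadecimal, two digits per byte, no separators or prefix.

First, E_a ⊕ E_b = (M1 ⊕ K) ⊕ (M2 ⊕ K) = M1 ⊕ M2, so the key drops out. Then M2 = (M1 ⊕ M2) ⊕ M1 over the first 10 bytes.
byte 0: (50 ⊕ 61) ⊕ 72 = 31 ⊕ 72 = 43
byte 1: (e1 ⊕ 02) ⊕ 65 = e3 ⊕ 65 = 86
byte 2: (89 ⊕ 43) ⊕ 62 = ca ⊕ 62 = a8
byte 3: (c3 ⊕ e9) ⊕ 6f = 2a ⊕ 6f = 45
byte 4: (72 ⊕ 44) ⊕ 6f = 36 ⊕ 6f = 59
byte 5: (ce ⊕ e1) ⊕ 74 = 2f ⊕ 74 = 5b
byte 6: (12 ⊕ b3) ⊕ 20 = a1 ⊕ 20 = 81
byte 7: (24 ⊕ d9) ⊕ 43 = fd ⊕ 43 = be
byte 8: (ee ⊕ 75) ⊕ 61 = 9b ⊕ 61 = fa
byte 9: (5c ⊕ 29) ⊕ 69 = 75 ⊕ 69 = 1c

4386a845595b81befa1c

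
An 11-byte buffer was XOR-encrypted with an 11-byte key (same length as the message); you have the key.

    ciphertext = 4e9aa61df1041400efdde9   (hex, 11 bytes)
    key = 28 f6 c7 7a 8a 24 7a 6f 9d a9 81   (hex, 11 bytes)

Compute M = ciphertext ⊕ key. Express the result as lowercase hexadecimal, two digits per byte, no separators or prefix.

666c61677b206e6f727468

XOR is its own inverse, so applying the key byte-wise gives the result directly.
byte 0: 4e xor 28 = 66
byte 1: 9a xor f6 = 6c
byte 2: a6 xor c7 = 61
byte 3: 1d xor 7a = 67
byte 4: f1 xor 8a = 7b
byte 5: 04 xor 24 = 20
byte 6: 14 xor 7a = 6e
byte 7: 00 xor 6f = 6f
byte 8: ef xor 9d = 72
byte 9: dd xor a9 = 74
byte 10: e9 xor 81 = 68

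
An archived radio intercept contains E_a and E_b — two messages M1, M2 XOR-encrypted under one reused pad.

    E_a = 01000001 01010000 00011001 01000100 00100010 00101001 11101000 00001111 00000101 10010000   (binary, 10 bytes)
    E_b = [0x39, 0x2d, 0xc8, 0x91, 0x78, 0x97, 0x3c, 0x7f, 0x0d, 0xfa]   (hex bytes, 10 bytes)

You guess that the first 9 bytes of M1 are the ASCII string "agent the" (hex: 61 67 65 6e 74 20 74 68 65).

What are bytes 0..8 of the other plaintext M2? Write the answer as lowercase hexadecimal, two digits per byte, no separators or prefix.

191ab4bb2e9ea0186d

First, E_a ⊕ E_b = (M1 ⊕ K) ⊕ (M2 ⊕ K) = M1 ⊕ M2, so the key drops out. Then M2 = (M1 ⊕ M2) ⊕ M1 over the first 9 bytes.
byte 0: (41 xor 39) xor 61 = 78 xor 61 = 19
byte 1: (50 xor 2d) xor 67 = 7d xor 67 = 1a
byte 2: (19 xor c8) xor 65 = d1 xor 65 = b4
byte 3: (44 xor 91) xor 6e = d5 xor 6e = bb
byte 4: (22 xor 78) xor 74 = 5a xor 74 = 2e
byte 5: (29 xor 97) xor 20 = be xor 20 = 9e
byte 6: (e8 xor 3c) xor 74 = d4 xor 74 = a0
byte 7: (0f xor 7f) xor 68 = 70 xor 68 = 18
byte 8: (05 xor 0d) xor 65 = 08 xor 65 = 6d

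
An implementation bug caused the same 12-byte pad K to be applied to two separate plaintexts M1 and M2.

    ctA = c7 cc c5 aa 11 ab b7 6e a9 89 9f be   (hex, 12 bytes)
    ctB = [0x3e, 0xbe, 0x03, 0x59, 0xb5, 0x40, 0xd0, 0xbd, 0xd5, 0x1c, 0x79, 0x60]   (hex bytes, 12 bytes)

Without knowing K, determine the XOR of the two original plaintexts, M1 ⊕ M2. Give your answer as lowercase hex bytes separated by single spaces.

f9 72 c6 f3 a4 eb 67 d3 7c 95 e6 de

ctA ⊕ ctB = (M1 ⊕ K) ⊕ (M2 ⊕ K) = M1 ⊕ M2 — the shared key cancels under XOR.
byte 0: 11000111 ⊕ 00111110 = 11111001
byte 1: 11001100 ⊕ 10111110 = 01110010
byte 2: 11000101 ⊕ 00000011 = 11000110
byte 3: 10101010 ⊕ 01011001 = 11110011
byte 4: 00010001 ⊕ 10110101 = 10100100
byte 5: 10101011 ⊕ 01000000 = 11101011
byte 6: 10110111 ⊕ 11010000 = 01100111
byte 7: 01101110 ⊕ 10111101 = 11010011
byte 8: 10101001 ⊕ 11010101 = 01111100
byte 9: 10001001 ⊕ 00011100 = 10010101
byte 10: 10011111 ⊕ 01111001 = 11100110
byte 11: 10111110 ⊕ 01100000 = 11011110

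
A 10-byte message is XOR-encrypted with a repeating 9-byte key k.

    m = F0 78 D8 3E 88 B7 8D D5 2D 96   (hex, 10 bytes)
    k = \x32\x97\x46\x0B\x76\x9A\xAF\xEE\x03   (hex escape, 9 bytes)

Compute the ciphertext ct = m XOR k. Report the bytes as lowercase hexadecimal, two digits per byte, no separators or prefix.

c2ef9e35fe2d223b2ea4

The 9-byte key repeats, so the effective keystream is 32 97 46 0b 76 9a af ee 03 32.
byte 0: 240 XOR  50 = 194
byte 1: 120 XOR 151 = 239
byte 2: 216 XOR  70 = 158
byte 3:  62 XOR  11 =  53
byte 4: 136 XOR 118 = 254
byte 5: 183 XOR 154 =  45
byte 6: 141 XOR 175 =  34
byte 7: 213 XOR 238 =  59
byte 8:  45 XOR   3 =  46
byte 9: 150 XOR  50 = 164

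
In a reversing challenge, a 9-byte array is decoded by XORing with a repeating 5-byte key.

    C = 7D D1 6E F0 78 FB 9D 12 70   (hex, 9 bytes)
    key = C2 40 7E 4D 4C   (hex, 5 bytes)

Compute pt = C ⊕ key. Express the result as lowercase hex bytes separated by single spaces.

The 5-byte key repeats, so the effective keystream is c2 40 7e 4d 4c c2 40 7e 4d.
byte 0: 7d ⊕ c2 = bf
byte 1: d1 ⊕ 40 = 91
byte 2: 6e ⊕ 7e = 10
byte 3: f0 ⊕ 4d = bd
byte 4: 78 ⊕ 4c = 34
byte 5: fb ⊕ c2 = 39
byte 6: 9d ⊕ 40 = dd
byte 7: 12 ⊕ 7e = 6c
byte 8: 70 ⊕ 4d = 3d

bf 91 10 bd 34 39 dd 6c 3d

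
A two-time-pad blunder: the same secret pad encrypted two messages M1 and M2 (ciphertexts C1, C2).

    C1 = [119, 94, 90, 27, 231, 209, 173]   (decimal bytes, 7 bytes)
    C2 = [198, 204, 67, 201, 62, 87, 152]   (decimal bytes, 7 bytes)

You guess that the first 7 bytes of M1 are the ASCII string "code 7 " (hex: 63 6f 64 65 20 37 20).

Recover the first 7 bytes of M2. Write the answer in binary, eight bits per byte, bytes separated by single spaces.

11010010 11111101 01111101 10110111 11111001 10110001 00010101

First, C1 ⊕ C2 = (M1 ⊕ K) ⊕ (M2 ⊕ K) = M1 ⊕ M2, so the key drops out. Then M2 = (M1 ⊕ M2) ⊕ M1 over the first 7 bytes.
byte 0: (77 XOR c6) XOR 63 = b1 XOR 63 = d2
byte 1: (5e XOR cc) XOR 6f = 92 XOR 6f = fd
byte 2: (5a XOR 43) XOR 64 = 19 XOR 64 = 7d
byte 3: (1b XOR c9) XOR 65 = d2 XOR 65 = b7
byte 4: (e7 XOR 3e) XOR 20 = d9 XOR 20 = f9
byte 5: (d1 XOR 57) XOR 37 = 86 XOR 37 = b1
byte 6: (ad XOR 98) XOR 20 = 35 XOR 20 = 15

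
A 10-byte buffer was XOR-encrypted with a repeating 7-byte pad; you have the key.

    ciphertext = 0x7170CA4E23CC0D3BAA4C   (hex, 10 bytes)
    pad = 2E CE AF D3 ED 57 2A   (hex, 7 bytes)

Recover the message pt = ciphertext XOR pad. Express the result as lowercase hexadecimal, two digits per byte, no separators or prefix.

The 7-byte key repeats, so the effective keystream is 2e ce af d3 ed 57 2a 2e ce af.
byte 0: 71 XOR 2e = 5f
byte 1: 70 XOR ce = be
byte 2: ca XOR af = 65
byte 3: 4e XOR d3 = 9d
byte 4: 23 XOR ed = ce
byte 5: cc XOR 57 = 9b
byte 6: 0d XOR 2a = 27
byte 7: 3b XOR 2e = 15
byte 8: aa XOR ce = 64
byte 9: 4c XOR af = e3

5fbe659dce9b271564e3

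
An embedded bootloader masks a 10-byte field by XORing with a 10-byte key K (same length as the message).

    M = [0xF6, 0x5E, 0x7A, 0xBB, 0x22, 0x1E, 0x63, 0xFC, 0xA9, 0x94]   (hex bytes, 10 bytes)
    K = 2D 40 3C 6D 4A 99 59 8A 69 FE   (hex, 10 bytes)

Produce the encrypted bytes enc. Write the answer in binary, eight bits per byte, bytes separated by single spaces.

11011011 00011110 01000110 11010110 01101000 10000111 00111010 01110110 11000000 01101010

f6 ^ 2d = db
5e ^ 40 = 1e
7a ^ 3c = 46
bb ^ 6d = d6
22 ^ 4a = 68
1e ^ 99 = 87
63 ^ 59 = 3a
fc ^ 8a = 76
a9 ^ 69 = c0
94 ^ fe = 6a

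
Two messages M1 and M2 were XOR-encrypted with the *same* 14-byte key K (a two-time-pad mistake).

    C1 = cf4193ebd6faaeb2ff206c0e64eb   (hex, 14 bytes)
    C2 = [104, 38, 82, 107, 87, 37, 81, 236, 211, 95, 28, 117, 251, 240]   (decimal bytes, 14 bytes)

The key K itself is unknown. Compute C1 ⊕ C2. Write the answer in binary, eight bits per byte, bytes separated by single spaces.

C1 ⊕ C2 = (M1 ⊕ K) ⊕ (M2 ⊕ K) = M1 ⊕ M2 — the shared key cancels under XOR.
byte 0: cf ^ 68 = a7
byte 1: 41 ^ 26 = 67
byte 2: 93 ^ 52 = c1
byte 3: eb ^ 6b = 80
byte 4: d6 ^ 57 = 81
byte 5: fa ^ 25 = df
byte 6: ae ^ 51 = ff
byte 7: b2 ^ ec = 5e
byte 8: ff ^ d3 = 2c
byte 9: 20 ^ 5f = 7f
byte 10: 6c ^ 1c = 70
byte 11: 0e ^ 75 = 7b
byte 12: 64 ^ fb = 9f
byte 13: eb ^ f0 = 1b

10100111 01100111 11000001 10000000 10000001 11011111 11111111 01011110 00101100 01111111 01110000 01111011 10011111 00011011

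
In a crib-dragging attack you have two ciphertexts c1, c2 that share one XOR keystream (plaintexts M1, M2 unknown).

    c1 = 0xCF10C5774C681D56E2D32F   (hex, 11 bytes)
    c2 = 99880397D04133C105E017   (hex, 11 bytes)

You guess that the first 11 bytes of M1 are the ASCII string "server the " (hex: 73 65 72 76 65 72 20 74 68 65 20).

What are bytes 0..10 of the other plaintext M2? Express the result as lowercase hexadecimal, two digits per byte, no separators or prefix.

25fdb496f95b0ee38f5618

First, c1 ⊕ c2 = (M1 ⊕ K) ⊕ (M2 ⊕ K) = M1 ⊕ M2, so the key drops out. Then M2 = (M1 ⊕ M2) ⊕ M1 over the first 11 bytes.
byte 0: (cf ⊕ 99) ⊕ 73 = 56 ⊕ 73 = 25
byte 1: (10 ⊕ 88) ⊕ 65 = 98 ⊕ 65 = fd
byte 2: (c5 ⊕ 03) ⊕ 72 = c6 ⊕ 72 = b4
byte 3: (77 ⊕ 97) ⊕ 76 = e0 ⊕ 76 = 96
byte 4: (4c ⊕ d0) ⊕ 65 = 9c ⊕ 65 = f9
byte 5: (68 ⊕ 41) ⊕ 72 = 29 ⊕ 72 = 5b
byte 6: (1d ⊕ 33) ⊕ 20 = 2e ⊕ 20 = 0e
byte 7: (56 ⊕ c1) ⊕ 74 = 97 ⊕ 74 = e3
byte 8: (e2 ⊕ 05) ⊕ 68 = e7 ⊕ 68 = 8f
byte 9: (d3 ⊕ e0) ⊕ 65 = 33 ⊕ 65 = 56
byte 10: (2f ⊕ 17) ⊕ 20 = 38 ⊕ 20 = 18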